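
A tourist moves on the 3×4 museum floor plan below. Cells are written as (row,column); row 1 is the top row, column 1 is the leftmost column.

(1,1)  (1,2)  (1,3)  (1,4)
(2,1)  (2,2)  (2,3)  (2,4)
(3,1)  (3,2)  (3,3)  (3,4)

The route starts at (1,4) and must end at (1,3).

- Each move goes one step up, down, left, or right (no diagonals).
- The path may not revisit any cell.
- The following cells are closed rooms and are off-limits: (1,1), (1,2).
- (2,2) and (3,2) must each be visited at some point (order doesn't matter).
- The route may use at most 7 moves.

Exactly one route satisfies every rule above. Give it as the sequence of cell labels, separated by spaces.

(1,4) (2,4) (3,4) (3,3) (3,2) (2,2) (2,3) (1,3)

The 7-move cap with required stops at (2,2), (3,2) leaves no slack for detours.
Route from (1,4): down 2 to (3,4), left 2 to (3,2), up 1 to (2,2), right 1 to (2,3), up 1 to (1,3) — 7 moves in all.
Check: all required cells visited; 7 ≤ 7 moves.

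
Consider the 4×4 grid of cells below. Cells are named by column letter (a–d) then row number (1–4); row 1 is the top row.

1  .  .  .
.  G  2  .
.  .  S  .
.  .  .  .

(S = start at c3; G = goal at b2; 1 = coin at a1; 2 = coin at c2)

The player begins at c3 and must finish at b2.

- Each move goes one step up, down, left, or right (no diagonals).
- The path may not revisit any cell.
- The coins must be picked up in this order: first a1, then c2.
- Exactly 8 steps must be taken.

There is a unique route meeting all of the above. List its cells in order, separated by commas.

The waypoints must appear in the order a1, c2, with no cell reused.
Route from c3: left 2 to a3, up 2 to a1, right 2 to c1, down 1 to c2, left 1 to b2 — 8 moves in all.
Check: order respected (1 at step 4, 2 at step 7); 8 moves as required.

c3, b3, a3, a2, a1, b1, c1, c2, b2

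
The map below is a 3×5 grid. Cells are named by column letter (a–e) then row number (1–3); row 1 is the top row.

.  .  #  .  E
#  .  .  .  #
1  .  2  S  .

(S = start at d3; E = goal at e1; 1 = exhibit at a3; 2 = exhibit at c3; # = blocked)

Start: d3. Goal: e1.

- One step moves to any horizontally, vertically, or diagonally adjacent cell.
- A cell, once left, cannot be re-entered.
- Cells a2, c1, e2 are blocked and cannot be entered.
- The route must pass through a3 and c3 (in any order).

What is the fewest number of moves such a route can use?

Any route passes through a3 and c3 in some order between d3 and e1. Summing Chebyshev distances along each leg and taking the cheapest ordering (d3 → a3 → c3 → e1) gives a lower bound of 3 + 2 + 2 = 7 moves.
A route of 7 moves achieves this: d3 → c2 → b2 → a3 → b3 → c3 → d2 → e1.
Since 7 matches the lower bound, it is optimal.

7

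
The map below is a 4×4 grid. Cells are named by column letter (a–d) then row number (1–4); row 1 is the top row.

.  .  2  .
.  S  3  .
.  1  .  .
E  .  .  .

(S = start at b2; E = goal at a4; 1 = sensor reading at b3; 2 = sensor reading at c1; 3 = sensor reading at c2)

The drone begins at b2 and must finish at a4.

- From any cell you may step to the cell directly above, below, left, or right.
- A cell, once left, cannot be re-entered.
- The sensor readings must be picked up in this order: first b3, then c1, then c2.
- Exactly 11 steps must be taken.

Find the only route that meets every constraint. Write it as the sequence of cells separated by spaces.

The waypoints must appear in the order b3, c1, c2, with no cell reused.
Route from b2: down to b3, left to a3, 2× up (reaching a1), 2× right (reaching c1), 3× down (reaching c4), 2× left (reaching a4) — 11 moves in all.
Check: order respected (1 at step 1, 2 at step 6, 3 at step 7); 11 moves as required.

b2 b3 a3 a2 a1 b1 c1 c2 c3 c4 b4 a4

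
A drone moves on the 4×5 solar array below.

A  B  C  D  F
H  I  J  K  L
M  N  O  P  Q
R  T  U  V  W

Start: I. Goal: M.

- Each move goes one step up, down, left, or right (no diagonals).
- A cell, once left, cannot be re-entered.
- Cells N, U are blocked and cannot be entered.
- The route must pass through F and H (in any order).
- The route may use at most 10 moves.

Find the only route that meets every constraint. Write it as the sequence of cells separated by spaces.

The 10-move cap with required stops at F, H leaves no slack for detours.
Route from I: 3× right (reaching L), up to F, 4× left (reaching A), 2× down (reaching M) — 10 moves in all.
Check: all required cells visited; 10 ≤ 10 moves.

I J K L F D C B A H M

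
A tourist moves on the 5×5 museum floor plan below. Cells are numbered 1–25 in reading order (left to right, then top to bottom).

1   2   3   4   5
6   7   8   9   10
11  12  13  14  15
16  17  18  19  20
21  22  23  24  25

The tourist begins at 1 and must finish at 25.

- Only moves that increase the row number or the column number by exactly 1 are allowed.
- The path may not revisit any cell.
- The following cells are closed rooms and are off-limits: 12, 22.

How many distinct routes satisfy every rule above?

A right/down-only route from 1 to 25 makes exactly 4 down-moves and 4 right-moves in some order.
With no other constraints that would be C(8,4) = 70 routes.
Subtract routes through each blocked cell (inclusion–exclusion for overlaps): − through 12: 30 − through 22: 5 + through 12&22: 3 → 38.
That gives 38 routes.

38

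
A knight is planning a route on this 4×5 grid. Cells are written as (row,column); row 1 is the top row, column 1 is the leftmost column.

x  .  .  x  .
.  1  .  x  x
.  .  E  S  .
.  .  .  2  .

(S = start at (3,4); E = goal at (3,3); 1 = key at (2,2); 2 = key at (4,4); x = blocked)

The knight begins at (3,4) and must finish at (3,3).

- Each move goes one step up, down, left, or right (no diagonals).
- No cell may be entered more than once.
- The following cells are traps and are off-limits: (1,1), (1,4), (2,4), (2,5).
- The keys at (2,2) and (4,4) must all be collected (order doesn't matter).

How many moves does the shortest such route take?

Any route passes through (2,2) and (4,4) in some order between (3,4) and (3,3). Summing Manhattan distances along each leg and taking the cheapest ordering ((3,4) → (4,4) → (2,2) → (3,3)) gives a lower bound of 1 + 4 + 2 = 7 moves.
A route of 7 moves achieves this: (3,4) → (4,4) → (4,3) → (4,2) → (3,2) → (2,2) → (2,3) → (3,3).
Since 7 matches the lower bound, it is optimal.

7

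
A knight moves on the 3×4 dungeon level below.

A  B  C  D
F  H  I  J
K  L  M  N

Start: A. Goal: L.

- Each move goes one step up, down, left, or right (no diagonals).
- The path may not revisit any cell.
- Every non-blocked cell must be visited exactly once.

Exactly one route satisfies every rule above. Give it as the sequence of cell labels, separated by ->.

Need to visit all 12 open cells exactly once, starting at A and ending at L.
Route from A: right 3 to D, down 2 to N, left 1 to M, up 1 to I, left 2 to F, down 1 to K, right 1 to L — 11 moves in all.
Check: all 12 open cells covered.

A -> B -> C -> D -> J -> N -> M -> I -> H -> F -> K -> L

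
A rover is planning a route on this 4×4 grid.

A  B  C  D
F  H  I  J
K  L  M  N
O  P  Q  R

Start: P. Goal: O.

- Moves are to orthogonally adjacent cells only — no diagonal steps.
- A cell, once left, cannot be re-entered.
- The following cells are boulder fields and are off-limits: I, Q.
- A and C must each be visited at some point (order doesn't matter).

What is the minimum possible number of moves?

11

Any route passes through A and C in some order between P and O. Summing Manhattan distances along each leg and taking the cheapest ordering (P → C → A → O) gives a lower bound of 4 + 2 + 3 = 9 moves.
The shortest route satisfying every rule uses 11 moves: P → L → M → N → J → D → C → B → A → F → K → O.
The no-revisit rule (legs can't share cells) pushes the minimum above the 9-move bound; an exhaustive check rules out every length from 9 to 10, leaving 11 as the minimum.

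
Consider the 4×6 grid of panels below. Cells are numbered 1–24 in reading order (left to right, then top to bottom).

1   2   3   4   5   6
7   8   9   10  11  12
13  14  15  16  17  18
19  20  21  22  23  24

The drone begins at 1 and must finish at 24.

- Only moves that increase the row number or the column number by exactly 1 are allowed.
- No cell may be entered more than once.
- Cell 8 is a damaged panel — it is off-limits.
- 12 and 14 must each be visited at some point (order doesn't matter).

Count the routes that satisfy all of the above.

0

A right/down-only route from 1 to 24 makes exactly 3 down-moves and 5 right-moves in some order.
With no other constraints that would be C(8,3) = 56 routes.
14 is below but to the left of 12: going 12 → 14 would need a leftward move and 14 → 12 an upward move, so no right/down-only route can visit both required cells.
No route satisfies every constraint, so the count is 0.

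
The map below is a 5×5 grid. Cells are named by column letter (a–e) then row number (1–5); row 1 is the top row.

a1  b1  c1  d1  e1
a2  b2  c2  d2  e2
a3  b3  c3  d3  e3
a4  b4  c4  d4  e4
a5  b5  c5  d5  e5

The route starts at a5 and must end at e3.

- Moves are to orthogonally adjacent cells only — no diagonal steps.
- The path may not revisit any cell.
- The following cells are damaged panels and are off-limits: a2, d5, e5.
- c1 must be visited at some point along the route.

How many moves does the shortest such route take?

Any route passes through c1 somewhere between a5 and e3. Summing Manhattan distances along the two legs (a5 → c1 → e3) gives a lower bound of 6 + 4 = 10 moves.
A route of 10 moves achieves this: a5 → a4 → a3 → b3 → b2 → b1 → c1 → c2 → c3 → d3 → e3.
Since 10 matches the lower bound, it is optimal.

10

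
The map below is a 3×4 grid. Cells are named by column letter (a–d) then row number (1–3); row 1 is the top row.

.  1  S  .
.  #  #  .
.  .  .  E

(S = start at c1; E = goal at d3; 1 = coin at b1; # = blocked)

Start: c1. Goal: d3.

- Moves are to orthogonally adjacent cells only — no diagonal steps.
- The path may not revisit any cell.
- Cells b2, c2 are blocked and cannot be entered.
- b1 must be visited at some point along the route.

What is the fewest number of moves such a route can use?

Any route passes through b1 somewhere between c1 and d3. Summing Manhattan distances along the two legs (c1 → b1 → d3) gives a lower bound of 1 + 4 = 5 moves.
The shortest route satisfying every rule uses 7 moves: c1 → b1 → a1 → a2 → a3 → b3 → c3 → d3.
The no-revisit rule (legs can't share cells) pushes the minimum above the 5-move bound; an exhaustive check rules out every length from 5 to 6, leaving 7 as the minimum.

7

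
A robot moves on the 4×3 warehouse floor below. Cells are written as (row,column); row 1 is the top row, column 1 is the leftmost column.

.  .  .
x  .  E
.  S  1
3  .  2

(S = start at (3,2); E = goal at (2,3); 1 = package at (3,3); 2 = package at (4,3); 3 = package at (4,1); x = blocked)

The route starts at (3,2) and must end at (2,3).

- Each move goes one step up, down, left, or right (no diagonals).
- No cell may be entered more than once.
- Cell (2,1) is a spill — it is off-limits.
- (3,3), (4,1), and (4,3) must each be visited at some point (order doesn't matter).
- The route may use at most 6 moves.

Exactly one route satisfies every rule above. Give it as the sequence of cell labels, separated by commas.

Any route must reach (3,3), (4,1), and (4,3) and still end at (2,3) within 6 moves, so the order of the required stops is forced.
Route from (3,2): left to (3,1), down to (4,1), 2× right (reaching (4,3)), 2× up (reaching (2,3)) — 6 moves in all.
Check: all required cells visited; 6 ≤ 6 moves.

(3,2), (3,1), (4,1), (4,2), (4,3), (3,3), (2,3)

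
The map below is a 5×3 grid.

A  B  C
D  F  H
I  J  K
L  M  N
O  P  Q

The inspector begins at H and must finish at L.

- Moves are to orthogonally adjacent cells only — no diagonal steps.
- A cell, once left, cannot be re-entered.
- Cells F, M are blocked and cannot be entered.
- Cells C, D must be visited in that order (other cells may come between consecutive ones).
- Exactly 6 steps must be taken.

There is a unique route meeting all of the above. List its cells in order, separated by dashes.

The waypoints must appear in the order C, D, with no cell reused.
Route from H: up 1 to C, left 2 to A, down 3 to L — 6 moves in all.
Check: order respected (C at step 1, D at step 4); 6 moves as required.

H - C - B - A - D - I - L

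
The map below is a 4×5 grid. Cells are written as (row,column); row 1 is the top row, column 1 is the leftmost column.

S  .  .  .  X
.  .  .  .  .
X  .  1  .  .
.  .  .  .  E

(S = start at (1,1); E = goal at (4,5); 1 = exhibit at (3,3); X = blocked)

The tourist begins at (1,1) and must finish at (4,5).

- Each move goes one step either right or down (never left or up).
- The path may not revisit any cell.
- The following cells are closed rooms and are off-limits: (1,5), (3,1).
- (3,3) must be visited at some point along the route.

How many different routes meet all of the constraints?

A right/down-only route from (1,1) to (4,5) makes exactly 3 down-moves and 4 right-moves in some order.
With no other constraints that would be C(7,3) = 35 routes.
Split at (3,3) and multiply the segment counts (each segment already excludes blocked cells): (1,1)→(3,3): 5; (3,3)→(4,5): 3; product = 15.
That gives 15 routes.

15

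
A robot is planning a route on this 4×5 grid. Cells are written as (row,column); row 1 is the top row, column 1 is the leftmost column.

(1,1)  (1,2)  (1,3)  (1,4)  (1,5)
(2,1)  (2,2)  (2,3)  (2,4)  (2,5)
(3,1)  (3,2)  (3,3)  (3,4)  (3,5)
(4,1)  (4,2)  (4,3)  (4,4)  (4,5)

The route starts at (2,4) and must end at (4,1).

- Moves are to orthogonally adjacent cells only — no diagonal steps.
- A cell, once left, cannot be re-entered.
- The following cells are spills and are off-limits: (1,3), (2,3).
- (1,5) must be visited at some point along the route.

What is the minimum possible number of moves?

Any route passes through (1,5) somewhere between (2,4) and (4,1). Summing Manhattan distances along the two legs ((2,4) → (1,5) → (4,1)) gives a lower bound of 2 + 7 = 9 moves.
A route of 9 moves achieves this: (2,4) → (1,4) → (1,5) → (2,5) → (3,5) → (4,5) → (4,4) → (4,3) → (4,2) → (4,1).
Since 9 matches the lower bound, it is optimal.

9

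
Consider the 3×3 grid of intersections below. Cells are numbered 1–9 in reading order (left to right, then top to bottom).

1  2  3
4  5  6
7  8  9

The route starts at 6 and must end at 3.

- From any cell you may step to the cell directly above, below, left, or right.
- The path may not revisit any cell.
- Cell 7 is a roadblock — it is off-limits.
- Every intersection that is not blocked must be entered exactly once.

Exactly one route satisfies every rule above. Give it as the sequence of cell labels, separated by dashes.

6 - 9 - 8 - 5 - 4 - 1 - 2 - 3

Need to visit all 8 open cells exactly once, starting at 6 and ending at 3.
Cell 1 has only two open neighbours (4 and 2), so the path must pass straight through it: one of those is the cell it's entered from and the other is where it exits.
Route from 6: down 1 to 9, left 1 to 8, up 1 to 5, left 1 to 4, up 1 to 1, right 2 to 3 — 7 moves in all.
Check: all 8 open cells covered.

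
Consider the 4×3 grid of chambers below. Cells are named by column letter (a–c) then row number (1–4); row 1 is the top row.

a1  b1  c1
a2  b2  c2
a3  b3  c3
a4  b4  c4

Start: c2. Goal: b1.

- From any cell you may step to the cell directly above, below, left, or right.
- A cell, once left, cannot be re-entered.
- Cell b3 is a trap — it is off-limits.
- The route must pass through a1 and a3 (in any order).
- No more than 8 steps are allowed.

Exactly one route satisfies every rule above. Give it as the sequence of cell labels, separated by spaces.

Any route must reach a1 and a3 and still end at b1 within 8 moves, so the order of the required stops is forced.
Route from c2: down 2 to c4, left 2 to a4, up 3 to a1, right 1 to b1 — 8 moves in all.
Check: all required cells visited; 8 ≤ 8 moves.

c2 c3 c4 b4 a4 a3 a2 a1 b1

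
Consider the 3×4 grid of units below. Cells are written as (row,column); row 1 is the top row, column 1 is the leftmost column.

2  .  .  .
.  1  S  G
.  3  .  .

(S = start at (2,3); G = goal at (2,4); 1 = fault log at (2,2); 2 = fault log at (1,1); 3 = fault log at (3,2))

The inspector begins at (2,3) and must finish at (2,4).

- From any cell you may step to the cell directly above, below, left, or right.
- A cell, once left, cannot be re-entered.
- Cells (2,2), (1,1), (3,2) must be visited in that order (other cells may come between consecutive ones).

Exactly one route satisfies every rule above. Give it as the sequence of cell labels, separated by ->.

The waypoints must appear in the order (2,2), (1,1), (3,2), with no cell reused.
Route from (2,3): left 1 to (2,2), up 1 to (1,2), left 1 to (1,1), down 2 to (3,1), right 3 to (3,4), up 1 to (2,4) — 9 moves in all.
Check: order respected (1 at step 1, 2 at step 3, 3 at step 6).

(2,3) -> (2,2) -> (1,2) -> (1,1) -> (2,1) -> (3,1) -> (3,2) -> (3,3) -> (3,4) -> (2,4)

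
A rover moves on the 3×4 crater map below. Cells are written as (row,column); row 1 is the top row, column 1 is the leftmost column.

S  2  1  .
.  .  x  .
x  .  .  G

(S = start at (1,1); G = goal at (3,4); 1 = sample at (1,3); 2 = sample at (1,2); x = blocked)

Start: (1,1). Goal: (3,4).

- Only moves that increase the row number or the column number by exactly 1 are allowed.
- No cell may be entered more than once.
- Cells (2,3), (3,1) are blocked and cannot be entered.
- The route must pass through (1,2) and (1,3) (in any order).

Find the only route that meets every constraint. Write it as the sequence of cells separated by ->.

(1,1) -> (1,2) -> (1,3) -> (1,4) -> (2,4) -> (3,4)

Moves only go right or down, so the column and row indices never decrease.
Route from (1,1): right 3 to (1,4), down 2 to (3,4) — 5 moves in all.
Check: all required cells visited.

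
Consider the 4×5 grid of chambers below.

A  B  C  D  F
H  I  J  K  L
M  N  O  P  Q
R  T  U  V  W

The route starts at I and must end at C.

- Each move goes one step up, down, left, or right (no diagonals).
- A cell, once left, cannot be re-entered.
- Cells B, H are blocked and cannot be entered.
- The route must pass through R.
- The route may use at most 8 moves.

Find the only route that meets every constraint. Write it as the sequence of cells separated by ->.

I -> N -> M -> R -> T -> U -> O -> J -> C

The budget equals the shortest possible length, so every move has to be on a shortest route through the required cells.
Route from I: down to N, left to M, down to R, 2× right (reaching U), 3× up (reaching C) — 8 moves in all.
Check: all required cells visited; 8 ≤ 8 moves.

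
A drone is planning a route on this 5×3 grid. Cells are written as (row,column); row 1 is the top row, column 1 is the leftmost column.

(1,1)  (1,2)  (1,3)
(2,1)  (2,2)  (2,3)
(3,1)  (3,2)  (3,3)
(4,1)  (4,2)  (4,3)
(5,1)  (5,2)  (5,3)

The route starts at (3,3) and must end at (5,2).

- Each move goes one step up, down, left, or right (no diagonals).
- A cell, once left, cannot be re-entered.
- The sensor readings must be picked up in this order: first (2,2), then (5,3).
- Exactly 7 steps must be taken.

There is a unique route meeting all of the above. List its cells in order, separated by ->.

(3,3) -> (2,3) -> (2,2) -> (3,2) -> (4,2) -> (4,3) -> (5,3) -> (5,2)

The waypoints must appear in the order (2,2), (5,3), with no cell reused.
Route from (3,3): up to (2,3), left to (2,2), 2× down (reaching (4,2)), right to (4,3), down to (5,3), left to (5,2) — 7 moves in all.
Check: order respected ((2,2) at step 2, (5,3) at step 6); 7 moves as required.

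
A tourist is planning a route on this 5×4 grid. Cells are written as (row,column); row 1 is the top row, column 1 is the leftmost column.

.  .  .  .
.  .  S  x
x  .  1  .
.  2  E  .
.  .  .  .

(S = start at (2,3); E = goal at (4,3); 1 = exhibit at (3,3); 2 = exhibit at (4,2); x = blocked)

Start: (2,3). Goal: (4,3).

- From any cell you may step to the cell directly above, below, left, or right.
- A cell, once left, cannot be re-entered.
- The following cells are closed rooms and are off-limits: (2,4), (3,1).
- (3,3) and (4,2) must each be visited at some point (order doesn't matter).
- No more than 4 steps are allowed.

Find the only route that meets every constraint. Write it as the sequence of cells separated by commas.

The 4-move cap with required stops at (3,3), (4,2) leaves no slack for detours.
Route from (2,3): down to (3,3), left to (3,2), down to (4,2), right to (4,3) — 4 moves in all.
Check: all required cells visited; 4 ≤ 4 moves.

(2,3), (3,3), (3,2), (4,2), (4,3)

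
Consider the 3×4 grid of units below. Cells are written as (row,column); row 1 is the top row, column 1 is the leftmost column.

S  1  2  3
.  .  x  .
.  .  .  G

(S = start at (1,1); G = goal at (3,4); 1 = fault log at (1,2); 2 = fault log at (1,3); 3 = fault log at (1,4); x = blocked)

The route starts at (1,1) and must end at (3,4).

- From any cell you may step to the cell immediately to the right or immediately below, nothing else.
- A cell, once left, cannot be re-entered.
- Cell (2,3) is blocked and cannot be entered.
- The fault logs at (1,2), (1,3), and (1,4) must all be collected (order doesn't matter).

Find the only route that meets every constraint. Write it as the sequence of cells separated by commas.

(1,1), (1,2), (1,3), (1,4), (2,4), (3,4)

Moves only go right or down, so the column and row indices never decrease.
Route from (1,1): 3× right (reaching (1,4)), 2× down (reaching (3,4)) — 5 moves in all.
Check: all required cells visited.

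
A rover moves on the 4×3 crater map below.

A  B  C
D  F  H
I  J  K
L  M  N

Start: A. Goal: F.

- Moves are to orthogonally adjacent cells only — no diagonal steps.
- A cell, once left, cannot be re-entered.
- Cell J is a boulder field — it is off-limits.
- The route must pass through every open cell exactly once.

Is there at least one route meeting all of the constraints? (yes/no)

yes

One route that works: A → D → I → L → M → N → K → H → C → B → F.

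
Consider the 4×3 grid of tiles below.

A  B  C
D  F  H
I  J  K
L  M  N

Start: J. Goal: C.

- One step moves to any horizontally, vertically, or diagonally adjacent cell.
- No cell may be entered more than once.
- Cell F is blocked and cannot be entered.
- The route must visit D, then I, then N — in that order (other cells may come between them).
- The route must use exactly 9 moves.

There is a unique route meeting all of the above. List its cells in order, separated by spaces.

The waypoints must appear in the order D, I, N, with no cell reused.
Route from J: up-left 1 to D, down 2 to L, right 2 to N, up 2 to H, up-left 1 to B, right 1 to C — 9 moves in all.
Check: order respected (D at step 1, I at step 2, N at step 5); 9 moves as required.

J D I L M N K H B C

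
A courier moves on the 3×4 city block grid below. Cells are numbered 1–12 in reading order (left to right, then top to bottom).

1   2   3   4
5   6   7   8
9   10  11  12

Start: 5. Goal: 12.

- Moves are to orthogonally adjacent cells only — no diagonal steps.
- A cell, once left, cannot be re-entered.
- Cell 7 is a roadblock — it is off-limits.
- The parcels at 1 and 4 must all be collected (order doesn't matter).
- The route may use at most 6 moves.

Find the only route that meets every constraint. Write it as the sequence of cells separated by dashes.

The budget equals the shortest possible length, so every move has to be on a shortest route through the required cells.
Route from 5: up to 1, 3× right (reaching 4), 2× down (reaching 12) — 6 moves in all.
Check: all required cells visited; 6 ≤ 6 moves.

5 - 1 - 2 - 3 - 4 - 8 - 12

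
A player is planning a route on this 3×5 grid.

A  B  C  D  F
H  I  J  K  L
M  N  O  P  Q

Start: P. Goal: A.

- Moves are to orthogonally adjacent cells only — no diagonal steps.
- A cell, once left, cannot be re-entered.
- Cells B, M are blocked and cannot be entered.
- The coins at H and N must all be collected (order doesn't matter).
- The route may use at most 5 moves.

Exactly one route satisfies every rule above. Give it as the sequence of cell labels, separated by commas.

The 5-move cap with required stops at H, N leaves no slack for detours.
Route from P: 2× left (reaching N), up to I, left to H, up to A — 5 moves in all.
Check: all required cells visited; 5 ≤ 5 moves.

P, O, N, I, H, A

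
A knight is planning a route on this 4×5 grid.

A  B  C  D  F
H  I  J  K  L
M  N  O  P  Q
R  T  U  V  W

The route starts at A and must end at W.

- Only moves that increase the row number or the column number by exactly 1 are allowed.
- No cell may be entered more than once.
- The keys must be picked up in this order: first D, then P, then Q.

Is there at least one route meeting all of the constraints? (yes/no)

One route that works: A → B → C → D → K → P → Q → W.

yes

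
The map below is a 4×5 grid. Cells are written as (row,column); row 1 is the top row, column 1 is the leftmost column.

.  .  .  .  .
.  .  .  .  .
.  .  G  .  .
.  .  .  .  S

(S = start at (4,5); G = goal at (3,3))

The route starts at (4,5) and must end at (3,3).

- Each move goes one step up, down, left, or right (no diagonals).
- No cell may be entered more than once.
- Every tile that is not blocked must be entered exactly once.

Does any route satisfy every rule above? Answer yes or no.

yes

One route that works: (4,5) → (3,5) → (2,5) → (1,5) → (1,4) → (2,4) → (3,4) → (4,4) → (4,3) → (4,2) → (4,1) → (3,1) → (2,1) → (1,1) → (1,2) → (1,3) → (2,3) → (2,2) → (3,2) → (3,3).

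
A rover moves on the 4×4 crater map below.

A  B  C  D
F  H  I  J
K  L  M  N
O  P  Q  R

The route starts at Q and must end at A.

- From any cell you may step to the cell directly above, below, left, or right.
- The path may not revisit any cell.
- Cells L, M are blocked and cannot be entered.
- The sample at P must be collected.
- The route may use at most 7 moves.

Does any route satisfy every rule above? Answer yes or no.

One route that works: Q → P → O → K → F → A.

yes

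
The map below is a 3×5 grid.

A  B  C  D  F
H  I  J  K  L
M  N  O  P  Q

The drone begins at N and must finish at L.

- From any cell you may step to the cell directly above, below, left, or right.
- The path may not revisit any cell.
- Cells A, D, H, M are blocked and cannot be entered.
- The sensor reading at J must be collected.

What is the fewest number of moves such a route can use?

Any route passes through J somewhere between N and L. Summing Manhattan distances along the two legs (N → J → L) gives a lower bound of 2 + 2 = 4 moves.
A route of 4 moves achieves this: N → I → J → K → L.
Since 4 matches the lower bound, it is optimal.

4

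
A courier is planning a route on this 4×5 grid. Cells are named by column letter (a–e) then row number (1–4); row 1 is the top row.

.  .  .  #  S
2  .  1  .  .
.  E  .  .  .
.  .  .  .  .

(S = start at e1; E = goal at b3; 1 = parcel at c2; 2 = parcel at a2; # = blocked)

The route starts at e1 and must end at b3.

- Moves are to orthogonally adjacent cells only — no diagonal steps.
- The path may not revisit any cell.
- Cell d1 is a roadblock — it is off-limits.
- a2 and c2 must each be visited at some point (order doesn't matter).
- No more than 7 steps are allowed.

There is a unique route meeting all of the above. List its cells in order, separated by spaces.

e1 e2 d2 c2 b2 a2 a3 b3

The budget equals the shortest possible length, so every move has to be on a shortest route through the required cells.
Route from e1: down to e2, 4× left (reaching a2), down to a3, right to b3 — 7 moves in all.
Check: all required cells visited; 7 ≤ 7 moves.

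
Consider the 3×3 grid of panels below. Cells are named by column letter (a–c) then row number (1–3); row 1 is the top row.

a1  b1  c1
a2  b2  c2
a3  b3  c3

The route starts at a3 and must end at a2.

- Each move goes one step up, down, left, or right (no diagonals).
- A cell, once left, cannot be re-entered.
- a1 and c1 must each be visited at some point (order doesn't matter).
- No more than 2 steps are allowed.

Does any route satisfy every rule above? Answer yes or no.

Even ignoring the no-revisit rule, getting from a3 to a2, taking the cheapest ordering a3 → a1 → c1 → a2 needs at least 2 + 2 + 3 = 7 moves (Manhattan distance per leg), which exceeds the 2-move limit.

no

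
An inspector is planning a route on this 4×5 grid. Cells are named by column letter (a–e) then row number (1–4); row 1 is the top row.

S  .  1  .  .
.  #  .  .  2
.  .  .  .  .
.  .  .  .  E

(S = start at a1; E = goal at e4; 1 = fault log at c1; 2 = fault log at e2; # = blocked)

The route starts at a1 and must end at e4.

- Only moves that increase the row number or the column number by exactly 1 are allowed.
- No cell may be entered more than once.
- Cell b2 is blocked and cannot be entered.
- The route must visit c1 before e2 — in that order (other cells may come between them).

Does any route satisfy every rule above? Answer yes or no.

yes

One route that works: a1 → b1 → c1 → c2 → d2 → e2 → e3 → e4.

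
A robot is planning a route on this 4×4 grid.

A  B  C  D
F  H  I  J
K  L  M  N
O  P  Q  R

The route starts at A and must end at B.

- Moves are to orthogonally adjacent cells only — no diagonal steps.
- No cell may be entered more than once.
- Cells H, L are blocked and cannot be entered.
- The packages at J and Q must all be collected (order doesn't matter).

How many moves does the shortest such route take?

11

Any route passes through J and Q in some order between A and B. Summing Manhattan distances along each leg and taking the cheapest ordering (A → Q → J → B) gives a lower bound of 5 + 3 + 3 = 11 moves.
A route of 11 moves achieves this: A → F → K → O → P → Q → M → I → J → D → C → B.
Since 11 matches the lower bound, it is optimal.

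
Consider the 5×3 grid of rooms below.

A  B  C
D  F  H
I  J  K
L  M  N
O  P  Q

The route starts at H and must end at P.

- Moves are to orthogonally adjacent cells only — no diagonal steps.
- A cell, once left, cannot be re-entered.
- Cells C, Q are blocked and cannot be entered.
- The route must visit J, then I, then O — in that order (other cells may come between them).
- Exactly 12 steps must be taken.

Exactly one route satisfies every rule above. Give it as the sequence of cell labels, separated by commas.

The waypoints must appear in the order J, I, O, with no cell reused.
Route from H: 2× down (reaching N), left to M, 3× up (reaching B), left to A, 4× down (reaching O), right to P — 12 moves in all.
Check: order respected (J at step 4, I at step 9, O at step 11); 12 moves as required.

H, K, N, M, J, F, B, A, D, I, L, O, P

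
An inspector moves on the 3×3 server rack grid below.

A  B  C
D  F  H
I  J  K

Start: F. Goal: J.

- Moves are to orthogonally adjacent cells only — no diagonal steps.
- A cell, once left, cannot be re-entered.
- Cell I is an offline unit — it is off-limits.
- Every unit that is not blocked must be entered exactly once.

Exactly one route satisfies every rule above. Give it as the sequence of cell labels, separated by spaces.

F D A B C H K J

Need to visit all 8 open cells exactly once, starting at F and ending at J.
Route from F: left to D, up to A, 2× right (reaching C), 2× down (reaching K), left to J — 7 moves in all.
Check: all 8 open cells covered.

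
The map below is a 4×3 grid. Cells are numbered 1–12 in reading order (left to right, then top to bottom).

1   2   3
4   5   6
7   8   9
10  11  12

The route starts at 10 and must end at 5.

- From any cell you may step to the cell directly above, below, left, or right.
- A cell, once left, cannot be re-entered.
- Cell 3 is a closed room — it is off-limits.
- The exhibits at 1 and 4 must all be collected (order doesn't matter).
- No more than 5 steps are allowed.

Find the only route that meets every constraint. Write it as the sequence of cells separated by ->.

Any route must reach 1 and 4 and still end at 5 within 5 moves, so the order of the required stops is forced.
Route from 10: up 3 to 1, right 1 to 2, down 1 to 5 — 5 moves in all.
Check: all required cells visited; 5 ≤ 5 moves.

10 -> 7 -> 4 -> 1 -> 2 -> 5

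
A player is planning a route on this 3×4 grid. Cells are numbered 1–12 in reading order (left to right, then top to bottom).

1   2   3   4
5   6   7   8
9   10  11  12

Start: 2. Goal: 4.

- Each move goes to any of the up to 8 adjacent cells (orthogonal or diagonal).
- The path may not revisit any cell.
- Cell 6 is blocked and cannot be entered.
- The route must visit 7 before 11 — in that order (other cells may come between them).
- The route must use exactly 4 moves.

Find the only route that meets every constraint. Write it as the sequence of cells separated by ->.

The waypoints must appear in the order 7, 11, with no cell reused.
Route from 2: down-right 1 to 7, down 1 to 11, up-right 1 to 8, up 1 to 4 — 4 moves in all.
Check: order respected (7 at step 1, 11 at step 2); 4 moves as required.

2 -> 7 -> 11 -> 8 -> 4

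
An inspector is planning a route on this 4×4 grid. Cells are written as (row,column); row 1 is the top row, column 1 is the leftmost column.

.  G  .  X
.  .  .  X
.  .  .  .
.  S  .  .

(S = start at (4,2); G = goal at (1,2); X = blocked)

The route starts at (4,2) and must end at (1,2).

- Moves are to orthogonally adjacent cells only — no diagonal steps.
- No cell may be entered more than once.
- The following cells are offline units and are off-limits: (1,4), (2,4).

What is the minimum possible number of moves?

3

The Manhattan distance from (4,2) to (1,2) is |4−1| + |2−2| = 3, so at least 3 moves are needed.
A route of 3 moves achieves this: (4,2) → (3,2) → (2,2) → (1,2).
Since 3 matches the lower bound, it is optimal.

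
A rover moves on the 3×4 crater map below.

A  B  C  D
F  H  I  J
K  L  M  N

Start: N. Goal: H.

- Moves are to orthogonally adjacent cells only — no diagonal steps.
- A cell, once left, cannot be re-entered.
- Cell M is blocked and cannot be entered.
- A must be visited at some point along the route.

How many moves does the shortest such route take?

Any route passes through A somewhere between N and H. Summing Manhattan distances along the two legs (N → A → H) gives a lower bound of 5 + 2 = 7 moves.
A route of 7 moves achieves this: N → J → D → C → B → A → F → H.
Since 7 matches the lower bound, it is optimal.

7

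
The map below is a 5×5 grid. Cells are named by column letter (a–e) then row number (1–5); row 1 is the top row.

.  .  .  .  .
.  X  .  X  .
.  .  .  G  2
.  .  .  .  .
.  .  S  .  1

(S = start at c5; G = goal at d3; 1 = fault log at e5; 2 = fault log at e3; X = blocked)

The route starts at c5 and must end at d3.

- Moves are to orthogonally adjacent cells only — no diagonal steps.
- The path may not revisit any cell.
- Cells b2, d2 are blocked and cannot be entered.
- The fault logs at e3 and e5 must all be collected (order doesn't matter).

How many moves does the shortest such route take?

5

Any route passes through e3 and e5 in some order between c5 and d3. Summing Manhattan distances along each leg and taking the cheapest ordering (c5 → e5 → e3 → d3) gives a lower bound of 2 + 2 + 1 = 5 moves.
A route of 5 moves achieves this: c5 → d5 → e5 → e4 → e3 → d3.
Since 5 matches the lower bound, it is optimal.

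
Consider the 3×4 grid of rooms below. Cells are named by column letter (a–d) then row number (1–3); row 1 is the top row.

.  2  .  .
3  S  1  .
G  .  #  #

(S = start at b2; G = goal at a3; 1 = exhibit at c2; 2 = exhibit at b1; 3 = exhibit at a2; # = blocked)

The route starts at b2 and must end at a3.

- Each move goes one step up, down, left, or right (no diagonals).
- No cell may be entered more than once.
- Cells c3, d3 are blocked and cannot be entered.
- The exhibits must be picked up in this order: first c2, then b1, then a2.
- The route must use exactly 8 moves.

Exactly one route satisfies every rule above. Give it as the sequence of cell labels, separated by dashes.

b2 - c2 - d2 - d1 - c1 - b1 - a1 - a2 - a3

The waypoints must appear in the order c2, b1, a2, with no cell reused.
Route from b2: 2× right (reaching d2), up to d1, 3× left (reaching a1), 2× down (reaching a3) — 8 moves in all.
Check: order respected (1 at step 1, 2 at step 5, 3 at step 7); 8 moves as required.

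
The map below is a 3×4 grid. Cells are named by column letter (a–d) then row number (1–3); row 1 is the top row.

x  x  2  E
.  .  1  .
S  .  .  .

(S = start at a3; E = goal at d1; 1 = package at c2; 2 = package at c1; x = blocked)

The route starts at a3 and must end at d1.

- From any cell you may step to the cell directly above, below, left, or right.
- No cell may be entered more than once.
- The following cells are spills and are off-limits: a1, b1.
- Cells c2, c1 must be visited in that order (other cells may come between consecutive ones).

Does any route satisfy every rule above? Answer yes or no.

One route that works: a3 → a2 → b2 → c2 → c1 → d1.

yes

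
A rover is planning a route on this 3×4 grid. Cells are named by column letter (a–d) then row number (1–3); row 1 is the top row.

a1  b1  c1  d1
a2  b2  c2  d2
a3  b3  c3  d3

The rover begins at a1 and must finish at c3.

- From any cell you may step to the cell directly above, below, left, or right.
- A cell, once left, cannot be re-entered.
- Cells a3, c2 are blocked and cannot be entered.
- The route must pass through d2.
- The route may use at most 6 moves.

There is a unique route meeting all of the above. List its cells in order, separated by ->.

a1 -> b1 -> c1 -> d1 -> d2 -> d3 -> c3

Any route must reach d2 and still end at c3 within 6 moves, so the order of the required stops is forced.
Route from a1: 3× right (reaching d1), 2× down (reaching d3), left to c3 — 6 moves in all.
Check: all required cells visited; 6 ≤ 6 moves.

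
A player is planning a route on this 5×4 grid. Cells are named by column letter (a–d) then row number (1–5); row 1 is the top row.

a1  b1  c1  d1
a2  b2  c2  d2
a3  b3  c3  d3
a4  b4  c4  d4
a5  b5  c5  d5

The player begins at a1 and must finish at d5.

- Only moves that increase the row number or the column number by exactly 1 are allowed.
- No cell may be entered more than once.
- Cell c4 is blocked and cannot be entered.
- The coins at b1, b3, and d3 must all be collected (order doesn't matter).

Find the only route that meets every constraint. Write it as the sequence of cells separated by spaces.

Moves only go right or down, so the column and row indices never decrease.
Route from a1: right to b1, 2× down (reaching b3), 2× right (reaching d3), 2× down (reaching d5) — 7 moves in all.
Check: all required cells visited.

a1 b1 b2 b3 c3 d3 d4 d5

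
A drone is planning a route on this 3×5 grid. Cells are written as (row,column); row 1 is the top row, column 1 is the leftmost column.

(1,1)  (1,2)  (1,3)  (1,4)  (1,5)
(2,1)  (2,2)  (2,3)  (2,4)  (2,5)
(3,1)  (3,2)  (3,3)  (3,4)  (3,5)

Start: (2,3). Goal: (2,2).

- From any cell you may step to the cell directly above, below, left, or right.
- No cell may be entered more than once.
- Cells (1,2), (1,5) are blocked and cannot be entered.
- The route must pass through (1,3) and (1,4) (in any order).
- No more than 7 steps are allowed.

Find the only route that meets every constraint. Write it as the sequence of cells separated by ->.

(2,3) -> (1,3) -> (1,4) -> (2,4) -> (3,4) -> (3,3) -> (3,2) -> (2,2)

The budget equals the shortest possible length, so every move has to be on a shortest route through the required cells.
Route from (2,3): up to (1,3), right to (1,4), 2× down (reaching (3,4)), 2× left (reaching (3,2)), up to (2,2) — 7 moves in all.
Check: all required cells visited; 7 ≤ 7 moves.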